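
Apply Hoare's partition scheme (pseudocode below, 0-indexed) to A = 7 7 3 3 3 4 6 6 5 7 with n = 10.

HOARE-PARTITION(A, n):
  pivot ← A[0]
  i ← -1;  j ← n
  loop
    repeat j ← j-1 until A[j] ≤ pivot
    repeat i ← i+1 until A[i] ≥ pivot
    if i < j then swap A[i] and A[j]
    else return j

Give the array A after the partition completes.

7 5 3 3 3 4 6 6 7 7

pivot = A[0] = 7; i = -1, j = 10
j→9 (A[9]=7≤7), i→0 (A[0]=7≥7); i<j, swap → 7 7 3 3 3 4 6 6 5 7
j→8 (A[8]=5≤7), i→1 (A[1]=7≥7); i<j, swap → 7 5 3 3 3 4 6 6 7 7
j→7, i→8; i≥j, return j=7. A = 7 5 3 3 3 4 6 6 7 7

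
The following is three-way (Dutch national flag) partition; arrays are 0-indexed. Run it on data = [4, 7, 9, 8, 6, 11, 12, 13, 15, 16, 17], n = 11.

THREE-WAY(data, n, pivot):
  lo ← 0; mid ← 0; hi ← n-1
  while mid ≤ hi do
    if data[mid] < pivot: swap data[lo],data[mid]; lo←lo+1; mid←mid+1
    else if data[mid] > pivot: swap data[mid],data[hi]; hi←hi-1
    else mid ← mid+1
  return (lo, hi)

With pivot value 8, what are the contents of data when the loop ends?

[4, 7, 6, 8, 11, 12, 13, 15, 16, 17, 9]

lo=0 mid=0 hi=10
4<8: swap(0,0), lo=1 mid=1 ⇒ [4, 7, 9, 8, 6, 11, 12, 13, 15, 16, 17]
7<8: swap(1,1), lo=2 mid=2 ⇒ [4, 7, 9, 8, 6, 11, 12, 13, 15, 16, 17]
9>8: swap(2,10), hi=9 ⇒ [4, 7, 17, 8, 6, 11, 12, 13, 15, 16, 9]
17>8: swap(2,9), hi=8 ⇒ [4, 7, 16, 8, 6, 11, 12, 13, 15, 17, 9]
16>8: swap(2,8), hi=7 ⇒ [4, 7, 15, 8, 6, 11, 12, 13, 16, 17, 9]
15>8: swap(2,7), hi=6 ⇒ [4, 7, 13, 8, 6, 11, 12, 15, 16, 17, 9]
13>8: swap(2,6), hi=5 ⇒ [4, 7, 12, 8, 6, 11, 13, 15, 16, 17, 9]
12>8: swap(2,5), hi=4 ⇒ [4, 7, 11, 8, 6, 12, 13, 15, 16, 17, 9]
11>8: swap(2,4), hi=3 ⇒ [4, 7, 6, 8, 11, 12, 13, 15, 16, 17, 9]
6<8: swap(2,2), lo=3 mid=3 ⇒ [4, 7, 6, 8, 11, 12, 13, 15, 16, 17, 9]
8=8: mid=4
done. lo=3 hi=3; data=[4, 7, 6, 8, 11, 12, 13, 15, 16, 17, 9]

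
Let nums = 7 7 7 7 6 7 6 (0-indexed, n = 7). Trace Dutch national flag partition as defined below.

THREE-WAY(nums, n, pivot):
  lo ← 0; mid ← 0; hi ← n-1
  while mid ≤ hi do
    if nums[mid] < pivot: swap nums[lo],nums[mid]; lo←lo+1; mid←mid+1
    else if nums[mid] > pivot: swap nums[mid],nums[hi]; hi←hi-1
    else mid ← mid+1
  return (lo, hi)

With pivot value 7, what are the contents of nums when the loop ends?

6 6 7 7 7 7 7

pivot = 7; lo=0, mid=0, hi=6
nums[mid]=7=7: mid=1
nums[mid]=7=7: mid=2
nums[mid]=7=7: mid=3
nums[mid]=7=7: mid=4
nums[mid]=6<7: swap nums[0],nums[4]; lo=1,mid=5 → 6 7 7 7 7 7 6
nums[mid]=7=7: mid=6
nums[mid]=6<7: swap nums[1],nums[6]; lo=2,mid=7 → 6 6 7 7 7 7 7
end: lo=2, hi=6; nums = 6 6 7 7 7 7 7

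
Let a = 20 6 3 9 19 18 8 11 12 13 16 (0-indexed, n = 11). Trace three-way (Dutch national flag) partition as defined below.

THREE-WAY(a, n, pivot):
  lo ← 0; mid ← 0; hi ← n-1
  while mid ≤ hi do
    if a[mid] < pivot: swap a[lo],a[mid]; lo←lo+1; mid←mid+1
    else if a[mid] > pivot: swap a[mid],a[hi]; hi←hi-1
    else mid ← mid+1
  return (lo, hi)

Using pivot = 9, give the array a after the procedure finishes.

lo=0 mid=0 hi=10
20>9: swap(0,10), hi=9 ⇒ 16 6 3 9 19 18 8 11 12 13 20
16>9: swap(0,9), hi=8 ⇒ 13 6 3 9 19 18 8 11 12 16 20
13>9: swap(0,8), hi=7 ⇒ 12 6 3 9 19 18 8 11 13 16 20
12>9: swap(0,7), hi=6 ⇒ 11 6 3 9 19 18 8 12 13 16 20
11>9: swap(0,6), hi=5 ⇒ 8 6 3 9 19 18 11 12 13 16 20
8<9: swap(0,0), lo=1 mid=1 ⇒ 8 6 3 9 19 18 11 12 13 16 20
6<9: swap(1,1), lo=2 mid=2 ⇒ 8 6 3 9 19 18 11 12 13 16 20
3<9: swap(2,2), lo=3 mid=3 ⇒ 8 6 3 9 19 18 11 12 13 16 20
9=9: mid=4
19>9: swap(4,5), hi=4 ⇒ 8 6 3 9 18 19 11 12 13 16 20
18>9: swap(4,4), hi=3 ⇒ 8 6 3 9 18 19 11 12 13 16 20
done. lo=3 hi=3; a=8 6 3 9 18 19 11 12 13 16 20

8 6 3 9 18 19 11 12 13 16 20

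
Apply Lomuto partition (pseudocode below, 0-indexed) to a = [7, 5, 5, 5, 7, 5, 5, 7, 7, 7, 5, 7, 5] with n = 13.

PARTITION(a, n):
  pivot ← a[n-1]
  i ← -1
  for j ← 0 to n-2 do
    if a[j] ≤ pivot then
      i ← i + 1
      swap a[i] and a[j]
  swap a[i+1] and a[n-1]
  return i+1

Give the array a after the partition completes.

pivot = a[12] = 5; i = -1
j=0: a[0]=7 > 5 → no swap
j=1: a[1]=5 ≤ 5 → i=0, swap a[0],a[1] → [5, 7, 5, 5, 7, 5, 5, 7, 7, 7, 5, 7, 5]
j=2: a[2]=5 ≤ 5 → i=1, swap a[1],a[2] → [5, 5, 7, 5, 7, 5, 5, 7, 7, 7, 5, 7, 5]
j=3: a[3]=5 ≤ 5 → i=2, swap a[2],a[3] → [5, 5, 5, 7, 7, 5, 5, 7, 7, 7, 5, 7, 5]
j=4: a[4]=7 > 5 → no swap
j=5: a[5]=5 ≤ 5 → i=3, swap a[3],a[5] → [5, 5, 5, 5, 7, 7, 5, 7, 7, 7, 5, 7, 5]
j=6: a[6]=5 ≤ 5 → i=4, swap a[4],a[6] → [5, 5, 5, 5, 5, 7, 7, 7, 7, 7, 5, 7, 5]
j=7: a[7]=7 > 5 → no swap
j=8: a[8]=7 > 5 → no swap
j=9: a[9]=7 > 5 → no swap
j=10: a[10]=5 ≤ 5 → i=5, swap a[5],a[10] → [5, 5, 5, 5, 5, 5, 7, 7, 7, 7, 7, 7, 5]
j=11: a[11]=7 > 5 → no swap
final swap a[6],a[12] → [5, 5, 5, 5, 5, 5, 5, 7, 7, 7, 7, 7, 7]; return 6

[5, 5, 5, 5, 5, 5, 5, 7, 7, 7, 7, 7, 7]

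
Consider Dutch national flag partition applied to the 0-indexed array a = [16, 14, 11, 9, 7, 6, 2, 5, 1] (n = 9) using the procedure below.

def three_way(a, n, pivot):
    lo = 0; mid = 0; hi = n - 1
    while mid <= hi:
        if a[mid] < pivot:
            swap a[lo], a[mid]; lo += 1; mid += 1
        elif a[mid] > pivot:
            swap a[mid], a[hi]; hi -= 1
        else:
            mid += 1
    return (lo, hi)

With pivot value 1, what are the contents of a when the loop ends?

[1, 11, 9, 7, 6, 2, 5, 14, 16]

pivot = 1; lo=0, mid=0, hi=8
a[mid]=16>1: swap a[0],a[8]; hi=7 → [1, 14, 11, 9, 7, 6, 2, 5, 16]
a[mid]=1=1: mid=1
a[mid]=14>1: swap a[1],a[7]; hi=6 → [1, 5, 11, 9, 7, 6, 2, 14, 16]
a[mid]=5>1: swap a[1],a[6]; hi=5 → [1, 2, 11, 9, 7, 6, 5, 14, 16]
a[mid]=2>1: swap a[1],a[5]; hi=4 → [1, 6, 11, 9, 7, 2, 5, 14, 16]
a[mid]=6>1: swap a[1],a[4]; hi=3 → [1, 7, 11, 9, 6, 2, 5, 14, 16]
a[mid]=7>1: swap a[1],a[3]; hi=2 → [1, 9, 11, 7, 6, 2, 5, 14, 16]
a[mid]=9>1: swap a[1],a[2]; hi=1 → [1, 11, 9, 7, 6, 2, 5, 14, 16]
a[mid]=11>1: swap a[1],a[1]; hi=0 → [1, 11, 9, 7, 6, 2, 5, 14, 16]
end: lo=0, hi=0; a = [1, 11, 9, 7, 6, 2, 5, 14, 16]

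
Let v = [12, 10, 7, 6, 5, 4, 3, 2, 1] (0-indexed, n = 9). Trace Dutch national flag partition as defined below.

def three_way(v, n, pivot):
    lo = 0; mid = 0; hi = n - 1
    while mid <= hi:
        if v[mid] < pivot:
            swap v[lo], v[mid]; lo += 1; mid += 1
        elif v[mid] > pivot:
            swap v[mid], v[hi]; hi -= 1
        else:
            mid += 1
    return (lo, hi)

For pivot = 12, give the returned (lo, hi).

lo=0 mid=0 hi=8
12=12: mid=1
10<12: swap(0,1), lo=1 mid=2 ⇒ [10, 12, 7, 6, 5, 4, 3, 2, 1]
7<12: swap(1,2), lo=2 mid=3 ⇒ [10, 7, 12, 6, 5, 4, 3, 2, 1]
6<12: swap(2,3), lo=3 mid=4 ⇒ [10, 7, 6, 12, 5, 4, 3, 2, 1]
5<12: swap(3,4), lo=4 mid=5 ⇒ [10, 7, 6, 5, 12, 4, 3, 2, 1]
4<12: swap(4,5), lo=5 mid=6 ⇒ [10, 7, 6, 5, 4, 12, 3, 2, 1]
3<12: swap(5,6), lo=6 mid=7 ⇒ [10, 7, 6, 5, 4, 3, 12, 2, 1]
2<12: swap(6,7), lo=7 mid=8 ⇒ [10, 7, 6, 5, 4, 3, 2, 12, 1]
1<12: swap(7,8), lo=8 mid=9 ⇒ [10, 7, 6, 5, 4, 3, 2, 1, 12]
done. lo=8 hi=8; v=[10, 7, 6, 5, 4, 3, 2, 1, 12]

(8, 8)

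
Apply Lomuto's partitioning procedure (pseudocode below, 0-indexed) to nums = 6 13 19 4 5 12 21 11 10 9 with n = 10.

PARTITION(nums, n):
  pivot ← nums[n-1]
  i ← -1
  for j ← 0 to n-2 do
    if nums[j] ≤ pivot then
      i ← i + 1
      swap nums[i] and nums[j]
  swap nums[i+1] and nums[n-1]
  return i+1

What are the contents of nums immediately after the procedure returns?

6 4 5 9 19 12 21 11 10 13

pivot=9, i=-1
j=0: 6≤9, i=0, swap(0,0) ⇒ 6 13 19 4 5 12 21 11 10 9
j=1: 13>9, skip
j=2: 19>9, skip
j=3: 4≤9, i=1, swap(1,3) ⇒ 6 4 19 13 5 12 21 11 10 9
j=4: 5≤9, i=2, swap(2,4) ⇒ 6 4 5 13 19 12 21 11 10 9
j=5: 12>9, skip
j=6: 21>9, skip
j=7: 11>9, skip
j=8: 10>9, skip
swap(3,9) ⇒ 6 4 5 9 19 12 21 11 10 13; return 3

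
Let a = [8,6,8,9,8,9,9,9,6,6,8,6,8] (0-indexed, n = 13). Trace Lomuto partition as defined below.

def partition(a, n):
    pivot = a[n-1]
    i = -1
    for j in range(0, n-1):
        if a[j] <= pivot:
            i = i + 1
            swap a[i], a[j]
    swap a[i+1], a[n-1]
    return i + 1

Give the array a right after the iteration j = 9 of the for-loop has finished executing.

[8,6,8,8,6,6,9,9,9,9,8,6,8]

pivot=8, i=-1
j=0: 8≤8, i=0, swap(0,0) ⇒ [8,6,8,9,8,9,9,9,6,6,8,6,8]
j=1: 6≤8, i=1, swap(1,1) ⇒ [8,6,8,9,8,9,9,9,6,6,8,6,8]
j=2: 8≤8, i=2, swap(2,2) ⇒ [8,6,8,9,8,9,9,9,6,6,8,6,8]
j=3: 9>8, skip
j=4: 8≤8, i=3, swap(3,4) ⇒ [8,6,8,8,9,9,9,9,6,6,8,6,8]
j=5: 9>8, skip
j=6: 9>8, skip
j=7: 9>8, skip
j=8: 6≤8, i=4, swap(4,8) ⇒ [8,6,8,8,6,9,9,9,9,6,8,6,8]
j=9: 6≤8, i=5, swap(5,9) ⇒ [8,6,8,8,6,6,9,9,9,9,8,6,8]
(after j=9) a = [8,6,8,8,6,6,9,9,9,9,8,6,8]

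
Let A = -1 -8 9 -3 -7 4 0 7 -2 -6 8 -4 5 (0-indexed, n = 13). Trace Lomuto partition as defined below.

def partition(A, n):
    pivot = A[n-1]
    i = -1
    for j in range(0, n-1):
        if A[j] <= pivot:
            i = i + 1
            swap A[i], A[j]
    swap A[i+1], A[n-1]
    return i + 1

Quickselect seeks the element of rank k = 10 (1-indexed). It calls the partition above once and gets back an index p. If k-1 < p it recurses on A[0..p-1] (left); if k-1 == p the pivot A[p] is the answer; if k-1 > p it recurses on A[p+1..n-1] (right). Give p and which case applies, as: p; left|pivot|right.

pivot = A[12] = 5; i = -1
j=0: A[0]=-1 ≤ 5 → i=0, swap A[0],A[0] (no change) → -1 -8 9 -3 -7 4 0 7 -2 -6 8 -4 5
j=1: A[1]=-8 ≤ 5 → i=1, swap A[1],A[1] (no change) → -1 -8 9 -3 -7 4 0 7 -2 -6 8 -4 5
j=2: A[2]=9 > 5 → no swap
j=3: A[3]=-3 ≤ 5 → i=2, swap A[2],A[3] → -1 -8 -3 9 -7 4 0 7 -2 -6 8 -4 5
j=4: A[4]=-7 ≤ 5 → i=3, swap A[3],A[4] → -1 -8 -3 -7 9 4 0 7 -2 -6 8 -4 5
j=5: A[5]=4 ≤ 5 → i=4, swap A[4],A[5] → -1 -8 -3 -7 4 9 0 7 -2 -6 8 -4 5
j=6: A[6]=0 ≤ 5 → i=5, swap A[5],A[6] → -1 -8 -3 -7 4 0 9 7 -2 -6 8 -4 5
j=7: A[7]=7 > 5 → no swap
j=8: A[8]=-2 ≤ 5 → i=6, swap A[6],A[8] → -1 -8 -3 -7 4 0 -2 7 9 -6 8 -4 5
j=9: A[9]=-6 ≤ 5 → i=7, swap A[7],A[9] → -1 -8 -3 -7 4 0 -2 -6 9 7 8 -4 5
j=10: A[10]=8 > 5 → no swap
j=11: A[11]=-4 ≤ 5 → i=8, swap A[8],A[11] → -1 -8 -3 -7 4 0 -2 -6 -4 7 8 9 5
final swap A[9],A[12] → -1 -8 -3 -7 4 0 -2 -6 -4 5 8 9 7; return 9
p = 9; k-1 = 9 == 9 ⇒ pivot

9; pivot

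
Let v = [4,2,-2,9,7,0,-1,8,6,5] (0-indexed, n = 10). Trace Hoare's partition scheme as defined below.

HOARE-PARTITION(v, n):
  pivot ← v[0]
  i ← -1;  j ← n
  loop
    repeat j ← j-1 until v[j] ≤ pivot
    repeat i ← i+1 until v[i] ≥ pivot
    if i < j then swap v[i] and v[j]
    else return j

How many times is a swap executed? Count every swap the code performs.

pivot = v[0] = 4; i = -1, j = 10
j→6 (v[6]=-1≤4), i→0 (v[0]=4≥4); i<j, swap → [-1,2,-2,9,7,0,4,8,6,5]
j→5 (v[5]=0≤4), i→3 (v[3]=9≥4); i<j, swap → [-1,2,-2,0,7,9,4,8,6,5]
j→3, i→4; i≥j, return j=3. v = [-1,2,-2,0,7,9,4,8,6,5]

2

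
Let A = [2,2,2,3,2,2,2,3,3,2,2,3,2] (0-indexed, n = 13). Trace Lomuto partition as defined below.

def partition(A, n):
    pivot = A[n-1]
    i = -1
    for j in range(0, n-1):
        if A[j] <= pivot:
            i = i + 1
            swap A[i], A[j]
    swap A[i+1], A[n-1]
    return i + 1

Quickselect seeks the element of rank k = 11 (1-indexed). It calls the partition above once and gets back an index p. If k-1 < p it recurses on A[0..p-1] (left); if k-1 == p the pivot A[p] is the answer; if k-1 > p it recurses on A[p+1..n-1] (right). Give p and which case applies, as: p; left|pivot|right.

8; right

pivot=2, i=-1
j=0: 2≤2, i=0, swap(0,0) ⇒ [2,2,2,3,2,2,2,3,3,2,2,3,2]
j=1: 2≤2, i=1, swap(1,1) ⇒ [2,2,2,3,2,2,2,3,3,2,2,3,2]
j=2: 2≤2, i=2, swap(2,2) ⇒ [2,2,2,3,2,2,2,3,3,2,2,3,2]
j=3: 3>2, skip
j=4: 2≤2, i=3, swap(3,4) ⇒ [2,2,2,2,3,2,2,3,3,2,2,3,2]
j=5: 2≤2, i=4, swap(4,5) ⇒ [2,2,2,2,2,3,2,3,3,2,2,3,2]
j=6: 2≤2, i=5, swap(5,6) ⇒ [2,2,2,2,2,2,3,3,3,2,2,3,2]
j=7: 3>2, skip
j=8: 3>2, skip
j=9: 2≤2, i=6, swap(6,9) ⇒ [2,2,2,2,2,2,2,3,3,3,2,3,2]
j=10: 2≤2, i=7, swap(7,10) ⇒ [2,2,2,2,2,2,2,2,3,3,3,3,2]
j=11: 3>2, skip
swap(8,12) ⇒ [2,2,2,2,2,2,2,2,2,3,3,3,3]; return 8
p = 8; k-1 = 10 > 8 ⇒ right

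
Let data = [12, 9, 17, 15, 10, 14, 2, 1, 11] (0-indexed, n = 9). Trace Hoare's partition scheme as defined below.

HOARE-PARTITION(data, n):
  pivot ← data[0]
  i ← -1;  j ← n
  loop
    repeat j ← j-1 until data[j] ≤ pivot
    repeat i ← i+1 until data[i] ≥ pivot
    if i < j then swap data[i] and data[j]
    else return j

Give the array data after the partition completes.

pivot = data[0] = 12; i = -1, j = 9
j→8 (data[8]=11≤12), i→0 (data[0]=12≥12); i<j, swap → [11, 9, 17, 15, 10, 14, 2, 1, 12]
j→7 (data[7]=1≤12), i→2 (data[2]=17≥12); i<j, swap → [11, 9, 1, 15, 10, 14, 2, 17, 12]
j→6 (data[6]=2≤12), i→3 (data[3]=15≥12); i<j, swap → [11, 9, 1, 2, 10, 14, 15, 17, 12]
j→4, i→5; i≥j, return j=4. data = [11, 9, 1, 2, 10, 14, 15, 17, 12]

[11, 9, 1, 2, 10, 14, 15, 17, 12]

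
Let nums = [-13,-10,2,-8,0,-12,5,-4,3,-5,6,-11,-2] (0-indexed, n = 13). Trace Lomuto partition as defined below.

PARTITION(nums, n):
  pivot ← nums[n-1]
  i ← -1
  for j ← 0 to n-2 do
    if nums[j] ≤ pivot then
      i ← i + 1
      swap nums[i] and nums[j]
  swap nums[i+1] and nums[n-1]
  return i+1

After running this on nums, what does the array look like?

pivot = nums[12] = -2; i = -1
j=0: nums[0]=-13 ≤ -2 → i=0, swap nums[0],nums[0] (no change) → [-13,-10,2,-8,0,-12,5,-4,3,-5,6,-11,-2]
j=1: nums[1]=-10 ≤ -2 → i=1, swap nums[1],nums[1] (no change) → [-13,-10,2,-8,0,-12,5,-4,3,-5,6,-11,-2]
j=2: nums[2]=2 > -2 → no swap
j=3: nums[3]=-8 ≤ -2 → i=2, swap nums[2],nums[3] → [-13,-10,-8,2,0,-12,5,-4,3,-5,6,-11,-2]
j=4: nums[4]=0 > -2 → no swap
j=5: nums[5]=-12 ≤ -2 → i=3, swap nums[3],nums[5] → [-13,-10,-8,-12,0,2,5,-4,3,-5,6,-11,-2]
j=6: nums[6]=5 > -2 → no swap
j=7: nums[7]=-4 ≤ -2 → i=4, swap nums[4],nums[7] → [-13,-10,-8,-12,-4,2,5,0,3,-5,6,-11,-2]
j=8: nums[8]=3 > -2 → no swap
j=9: nums[9]=-5 ≤ -2 → i=5, swap nums[5],nums[9] → [-13,-10,-8,-12,-4,-5,5,0,3,2,6,-11,-2]
j=10: nums[10]=6 > -2 → no swap
j=11: nums[11]=-11 ≤ -2 → i=6, swap nums[6],nums[11] → [-13,-10,-8,-12,-4,-5,-11,0,3,2,6,5,-2]
final swap nums[7],nums[12] → [-13,-10,-8,-12,-4,-5,-11,-2,3,2,6,5,0]; return 7

[-13,-10,-8,-12,-4,-5,-11,-2,3,2,6,5,0]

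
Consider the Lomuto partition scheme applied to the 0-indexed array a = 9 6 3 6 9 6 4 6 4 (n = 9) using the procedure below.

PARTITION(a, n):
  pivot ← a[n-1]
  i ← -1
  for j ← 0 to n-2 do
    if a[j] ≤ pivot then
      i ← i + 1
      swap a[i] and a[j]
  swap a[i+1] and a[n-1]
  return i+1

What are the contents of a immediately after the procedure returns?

pivot = a[8] = 4; i = -1
j=0: a[0]=9 > 4 → no swap
j=1: a[1]=6 > 4 → no swap
j=2: a[2]=3 ≤ 4 → i=0, swap a[0],a[2] → 3 6 9 6 9 6 4 6 4
j=3: a[3]=6 > 4 → no swap
j=4: a[4]=9 > 4 → no swap
j=5: a[5]=6 > 4 → no swap
j=6: a[6]=4 ≤ 4 → i=1, swap a[1],a[6] → 3 4 9 6 9 6 6 6 4
j=7: a[7]=6 > 4 → no swap
final swap a[2],a[8] → 3 4 4 6 9 6 6 6 9; return 2

3 4 4 6 9 6 6 6 9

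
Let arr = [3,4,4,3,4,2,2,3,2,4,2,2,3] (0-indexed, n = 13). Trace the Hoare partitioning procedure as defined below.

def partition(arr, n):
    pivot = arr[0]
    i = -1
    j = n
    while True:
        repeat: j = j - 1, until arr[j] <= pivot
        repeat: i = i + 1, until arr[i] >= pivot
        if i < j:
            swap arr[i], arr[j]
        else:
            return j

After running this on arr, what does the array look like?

[3,2,2,2,3,2,2,4,3,4,4,4,3]

pivot = arr[0] = 3; i = -1, j = 13
j→12 (arr[12]=3≤3), i→0 (arr[0]=3≥3); i<j, swap → [3,4,4,3,4,2,2,3,2,4,2,2,3]
j→11 (arr[11]=2≤3), i→1 (arr[1]=4≥3); i<j, swap → [3,2,4,3,4,2,2,3,2,4,2,4,3]
j→10 (arr[10]=2≤3), i→2 (arr[2]=4≥3); i<j, swap → [3,2,2,3,4,2,2,3,2,4,4,4,3]
j→8 (arr[8]=2≤3), i→3 (arr[3]=3≥3); i<j, swap → [3,2,2,2,4,2,2,3,3,4,4,4,3]
j→7 (arr[7]=3≤3), i→4 (arr[4]=4≥3); i<j, swap → [3,2,2,2,3,2,2,4,3,4,4,4,3]
j→6, i→7; i≥j, return j=6. arr = [3,2,2,2,3,2,2,4,3,4,4,4,3]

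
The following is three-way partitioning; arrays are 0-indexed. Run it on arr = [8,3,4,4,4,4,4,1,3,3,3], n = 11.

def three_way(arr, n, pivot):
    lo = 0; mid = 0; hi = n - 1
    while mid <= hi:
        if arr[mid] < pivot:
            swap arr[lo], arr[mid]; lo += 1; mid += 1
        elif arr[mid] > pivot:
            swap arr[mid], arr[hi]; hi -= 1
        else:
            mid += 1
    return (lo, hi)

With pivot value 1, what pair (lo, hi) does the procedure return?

(0, 0)

lo=0 mid=0 hi=10
8>1: swap(0,10), hi=9 ⇒ [3,3,4,4,4,4,4,1,3,3,8]
3>1: swap(0,9), hi=8 ⇒ [3,3,4,4,4,4,4,1,3,3,8]
3>1: swap(0,8), hi=7 ⇒ [3,3,4,4,4,4,4,1,3,3,8]
3>1: swap(0,7), hi=6 ⇒ [1,3,4,4,4,4,4,3,3,3,8]
1=1: mid=1
3>1: swap(1,6), hi=5 ⇒ [1,4,4,4,4,4,3,3,3,3,8]
4>1: swap(1,5), hi=4 ⇒ [1,4,4,4,4,4,3,3,3,3,8]
4>1: swap(1,4), hi=3 ⇒ [1,4,4,4,4,4,3,3,3,3,8]
4>1: swap(1,3), hi=2 ⇒ [1,4,4,4,4,4,3,3,3,3,8]
4>1: swap(1,2), hi=1 ⇒ [1,4,4,4,4,4,3,3,3,3,8]
4>1: swap(1,1), hi=0 ⇒ [1,4,4,4,4,4,3,3,3,3,8]
done. lo=0 hi=0; arr=[1,4,4,4,4,4,3,3,3,3,8]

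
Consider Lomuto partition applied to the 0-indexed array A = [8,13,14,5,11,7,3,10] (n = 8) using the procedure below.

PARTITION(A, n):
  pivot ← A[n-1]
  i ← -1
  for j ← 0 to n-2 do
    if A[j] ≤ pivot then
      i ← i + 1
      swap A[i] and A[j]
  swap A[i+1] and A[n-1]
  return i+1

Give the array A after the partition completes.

pivot = A[7] = 10; i = -1
j=0: A[0]=8 ≤ 10 → i=0, swap A[0],A[0] (no change) → [8,13,14,5,11,7,3,10]
j=1: A[1]=13 > 10 → no swap
j=2: A[2]=14 > 10 → no swap
j=3: A[3]=5 ≤ 10 → i=1, swap A[1],A[3] → [8,5,14,13,11,7,3,10]
j=4: A[4]=11 > 10 → no swap
j=5: A[5]=7 ≤ 10 → i=2, swap A[2],A[5] → [8,5,7,13,11,14,3,10]
j=6: A[6]=3 ≤ 10 → i=3, swap A[3],A[6] → [8,5,7,3,11,14,13,10]
final swap A[4],A[7] → [8,5,7,3,10,14,13,11]; return 4

[8,5,7,3,10,14,13,11]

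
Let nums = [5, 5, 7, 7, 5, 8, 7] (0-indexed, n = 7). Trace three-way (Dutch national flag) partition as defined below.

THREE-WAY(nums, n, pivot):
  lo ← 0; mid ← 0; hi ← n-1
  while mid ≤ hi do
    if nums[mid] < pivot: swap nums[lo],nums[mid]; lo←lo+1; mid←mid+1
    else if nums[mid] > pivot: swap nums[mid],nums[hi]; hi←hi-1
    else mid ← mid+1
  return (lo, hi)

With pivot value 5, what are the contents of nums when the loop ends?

[5, 5, 5, 7, 8, 7, 7]

lo=0 mid=0 hi=6
5=5: mid=1
5=5: mid=2
7>5: swap(2,6), hi=5 ⇒ [5, 5, 7, 7, 5, 8, 7]
7>5: swap(2,5), hi=4 ⇒ [5, 5, 8, 7, 5, 7, 7]
8>5: swap(2,4), hi=3 ⇒ [5, 5, 5, 7, 8, 7, 7]
5=5: mid=3
7>5: swap(3,3), hi=2 ⇒ [5, 5, 5, 7, 8, 7, 7]
done. lo=0 hi=2; nums=[5, 5, 5, 7, 8, 7, 7]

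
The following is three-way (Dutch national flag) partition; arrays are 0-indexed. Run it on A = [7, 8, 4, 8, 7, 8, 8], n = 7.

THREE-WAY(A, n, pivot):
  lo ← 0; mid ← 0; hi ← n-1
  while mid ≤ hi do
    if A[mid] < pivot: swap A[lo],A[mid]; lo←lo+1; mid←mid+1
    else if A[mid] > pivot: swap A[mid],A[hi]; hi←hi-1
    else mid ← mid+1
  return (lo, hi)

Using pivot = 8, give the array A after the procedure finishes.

lo=0 mid=0 hi=6
7<8: swap(0,0), lo=1 mid=1 ⇒ [7, 8, 4, 8, 7, 8, 8]
8=8: mid=2
4<8: swap(1,2), lo=2 mid=3 ⇒ [7, 4, 8, 8, 7, 8, 8]
8=8: mid=4
7<8: swap(2,4), lo=3 mid=5 ⇒ [7, 4, 7, 8, 8, 8, 8]
8=8: mid=6
8=8: mid=7
done. lo=3 hi=6; A=[7, 4, 7, 8, 8, 8, 8]

[7, 4, 7, 8, 8, 8, 8]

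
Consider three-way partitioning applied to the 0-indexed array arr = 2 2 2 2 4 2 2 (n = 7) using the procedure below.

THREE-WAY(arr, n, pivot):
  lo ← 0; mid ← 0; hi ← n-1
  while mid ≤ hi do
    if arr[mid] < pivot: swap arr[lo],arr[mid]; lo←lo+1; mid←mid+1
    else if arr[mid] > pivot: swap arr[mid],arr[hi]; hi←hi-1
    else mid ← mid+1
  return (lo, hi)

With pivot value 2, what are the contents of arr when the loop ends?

pivot = 2; lo=0, mid=0, hi=6
arr[mid]=2=2: mid=1
arr[mid]=2=2: mid=2
arr[mid]=2=2: mid=3
arr[mid]=2=2: mid=4
arr[mid]=4>2: swap arr[4],arr[6]; hi=5 → 2 2 2 2 2 2 4
arr[mid]=2=2: mid=5
arr[mid]=2=2: mid=6
end: lo=0, hi=5; arr = 2 2 2 2 2 2 4

2 2 2 2 2 2 4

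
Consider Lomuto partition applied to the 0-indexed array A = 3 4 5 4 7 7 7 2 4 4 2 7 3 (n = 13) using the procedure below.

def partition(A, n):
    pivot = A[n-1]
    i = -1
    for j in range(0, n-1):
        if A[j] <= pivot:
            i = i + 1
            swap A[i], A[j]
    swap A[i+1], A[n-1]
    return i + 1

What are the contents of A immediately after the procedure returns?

pivot = A[12] = 3; i = -1
j=0: A[0]=3 ≤ 3 → i=0, swap A[0],A[0] (no change) → 3 4 5 4 7 7 7 2 4 4 2 7 3
j=1: A[1]=4 > 3 → no swap
j=2: A[2]=5 > 3 → no swap
j=3: A[3]=4 > 3 → no swap
j=4: A[4]=7 > 3 → no swap
j=5: A[5]=7 > 3 → no swap
j=6: A[6]=7 > 3 → no swap
j=7: A[7]=2 ≤ 3 → i=1, swap A[1],A[7] → 3 2 5 4 7 7 7 4 4 4 2 7 3
j=8: A[8]=4 > 3 → no swap
j=9: A[9]=4 > 3 → no swap
j=10: A[10]=2 ≤ 3 → i=2, swap A[2],A[10] → 3 2 2 4 7 7 7 4 4 4 5 7 3
j=11: A[11]=7 > 3 → no swap
final swap A[3],A[12] → 3 2 2 3 7 7 7 4 4 4 5 7 4; return 3

3 2 2 3 7 7 7 4 4 4 5 7 4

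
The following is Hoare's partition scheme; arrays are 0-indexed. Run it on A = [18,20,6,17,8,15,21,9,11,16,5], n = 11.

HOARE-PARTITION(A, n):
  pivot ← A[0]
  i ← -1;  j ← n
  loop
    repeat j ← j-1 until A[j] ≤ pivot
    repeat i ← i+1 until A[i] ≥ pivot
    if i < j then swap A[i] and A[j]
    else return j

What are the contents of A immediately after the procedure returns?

[5,16,6,17,8,15,11,9,21,20,18]

pivot = A[0] = 18; i = -1, j = 11
j→10 (A[10]=5≤18), i→0 (A[0]=18≥18); i<j, swap → [5,20,6,17,8,15,21,9,11,16,18]
j→9 (A[9]=16≤18), i→1 (A[1]=20≥18); i<j, swap → [5,16,6,17,8,15,21,9,11,20,18]
j→8 (A[8]=11≤18), i→6 (A[6]=21≥18); i<j, swap → [5,16,6,17,8,15,11,9,21,20,18]
j→7, i→8; i≥j, return j=7. A = [5,16,6,17,8,15,11,9,21,20,18]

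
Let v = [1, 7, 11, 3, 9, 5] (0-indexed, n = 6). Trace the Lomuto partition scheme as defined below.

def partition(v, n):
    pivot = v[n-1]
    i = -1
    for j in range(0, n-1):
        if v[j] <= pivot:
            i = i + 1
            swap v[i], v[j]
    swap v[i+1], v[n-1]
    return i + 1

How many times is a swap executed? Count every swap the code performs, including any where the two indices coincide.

pivot = v[5] = 5; i = -1
j=0: v[0]=1 ≤ 5 → i=0, swap v[0],v[0] (no change) → [1, 7, 11, 3, 9, 5]
j=1: v[1]=7 > 5 → no swap
j=2: v[2]=11 > 5 → no swap
j=3: v[3]=3 ≤ 5 → i=1, swap v[1],v[3] → [1, 3, 11, 7, 9, 5]
j=4: v[4]=9 > 5 → no swap
final swap v[2],v[5] → [1, 3, 5, 7, 9, 11]; return 2

3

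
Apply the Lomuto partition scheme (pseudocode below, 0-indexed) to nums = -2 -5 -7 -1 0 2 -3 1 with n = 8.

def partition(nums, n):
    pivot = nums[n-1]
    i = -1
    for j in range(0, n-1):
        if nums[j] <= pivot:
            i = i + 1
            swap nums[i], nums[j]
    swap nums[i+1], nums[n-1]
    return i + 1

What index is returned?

6

pivot = nums[7] = 1; i = -1
j=0: nums[0]=-2 ≤ 1 → i=0, swap nums[0],nums[0] (no change) → -2 -5 -7 -1 0 2 -3 1
j=1: nums[1]=-5 ≤ 1 → i=1, swap nums[1],nums[1] (no change) → -2 -5 -7 -1 0 2 -3 1
j=2: nums[2]=-7 ≤ 1 → i=2, swap nums[2],nums[2] (no change) → -2 -5 -7 -1 0 2 -3 1
j=3: nums[3]=-1 ≤ 1 → i=3, swap nums[3],nums[3] (no change) → -2 -5 -7 -1 0 2 -3 1
j=4: nums[4]=0 ≤ 1 → i=4, swap nums[4],nums[4] (no change) → -2 -5 -7 -1 0 2 -3 1
j=5: nums[5]=2 > 1 → no swap
j=6: nums[6]=-3 ≤ 1 → i=5, swap nums[5],nums[6] → -2 -5 -7 -1 0 -3 2 1
final swap nums[6],nums[7] → -2 -5 -7 -1 0 -3 1 2; return 6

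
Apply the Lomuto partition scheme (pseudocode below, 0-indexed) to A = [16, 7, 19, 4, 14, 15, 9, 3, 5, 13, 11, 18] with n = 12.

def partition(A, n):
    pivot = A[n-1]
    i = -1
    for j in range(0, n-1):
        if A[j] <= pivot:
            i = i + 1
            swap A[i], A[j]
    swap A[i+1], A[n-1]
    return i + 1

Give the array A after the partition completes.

[16, 7, 4, 14, 15, 9, 3, 5, 13, 11, 18, 19]

pivot = A[11] = 18; i = -1
j=0: A[0]=16 ≤ 18 → i=0, swap A[0],A[0] (no change) → [16, 7, 19, 4, 14, 15, 9, 3, 5, 13, 11, 18]
j=1: A[1]=7 ≤ 18 → i=1, swap A[1],A[1] (no change) → [16, 7, 19, 4, 14, 15, 9, 3, 5, 13, 11, 18]
j=2: A[2]=19 > 18 → no swap
j=3: A[3]=4 ≤ 18 → i=2, swap A[2],A[3] → [16, 7, 4, 19, 14, 15, 9, 3, 5, 13, 11, 18]
j=4: A[4]=14 ≤ 18 → i=3, swap A[3],A[4] → [16, 7, 4, 14, 19, 15, 9, 3, 5, 13, 11, 18]
j=5: A[5]=15 ≤ 18 → i=4, swap A[4],A[5] → [16, 7, 4, 14, 15, 19, 9, 3, 5, 13, 11, 18]
j=6: A[6]=9 ≤ 18 → i=5, swap A[5],A[6] → [16, 7, 4, 14, 15, 9, 19, 3, 5, 13, 11, 18]
j=7: A[7]=3 ≤ 18 → i=6, swap A[6],A[7] → [16, 7, 4, 14, 15, 9, 3, 19, 5, 13, 11, 18]
j=8: A[8]=5 ≤ 18 → i=7, swap A[7],A[8] → [16, 7, 4, 14, 15, 9, 3, 5, 19, 13, 11, 18]
j=9: A[9]=13 ≤ 18 → i=8, swap A[8],A[9] → [16, 7, 4, 14, 15, 9, 3, 5, 13, 19, 11, 18]
j=10: A[10]=11 ≤ 18 → i=9, swap A[9],A[10] → [16, 7, 4, 14, 15, 9, 3, 5, 13, 11, 19, 18]
final swap A[10],A[11] → [16, 7, 4, 14, 15, 9, 3, 5, 13, 11, 18, 19]; return 10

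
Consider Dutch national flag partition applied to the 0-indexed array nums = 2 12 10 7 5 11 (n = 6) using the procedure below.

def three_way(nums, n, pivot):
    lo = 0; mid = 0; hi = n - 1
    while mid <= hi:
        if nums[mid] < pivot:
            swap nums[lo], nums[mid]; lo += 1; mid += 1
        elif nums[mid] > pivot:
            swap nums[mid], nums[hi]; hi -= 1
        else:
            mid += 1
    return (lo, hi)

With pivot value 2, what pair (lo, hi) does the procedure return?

lo=0 mid=0 hi=5
2=2: mid=1
12>2: swap(1,5), hi=4 ⇒ 2 11 10 7 5 12
11>2: swap(1,4), hi=3 ⇒ 2 5 10 7 11 12
5>2: swap(1,3), hi=2 ⇒ 2 7 10 5 11 12
7>2: swap(1,2), hi=1 ⇒ 2 10 7 5 11 12
10>2: swap(1,1), hi=0 ⇒ 2 10 7 5 11 12
done. lo=0 hi=0; nums=2 10 7 5 11 12

(0, 0)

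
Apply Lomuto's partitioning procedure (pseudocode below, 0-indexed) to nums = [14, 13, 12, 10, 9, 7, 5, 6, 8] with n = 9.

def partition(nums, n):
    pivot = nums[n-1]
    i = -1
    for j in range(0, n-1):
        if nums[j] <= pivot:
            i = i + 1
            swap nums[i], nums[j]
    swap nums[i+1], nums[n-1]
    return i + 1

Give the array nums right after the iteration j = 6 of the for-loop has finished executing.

[7, 5, 12, 10, 9, 14, 13, 6, 8]

pivot = nums[8] = 8; i = -1
j=0: nums[0]=14 > 8 → no swap
j=1: nums[1]=13 > 8 → no swap
j=2: nums[2]=12 > 8 → no swap
j=3: nums[3]=10 > 8 → no swap
j=4: nums[4]=9 > 8 → no swap
j=5: nums[5]=7 ≤ 8 → i=0, swap nums[0],nums[5] → [7, 13, 12, 10, 9, 14, 5, 6, 8]
j=6: nums[6]=5 ≤ 8 → i=1, swap nums[1],nums[6] → [7, 5, 12, 10, 9, 14, 13, 6, 8]
(after j=6) nums = [7, 5, 12, 10, 9, 14, 13, 6, 8]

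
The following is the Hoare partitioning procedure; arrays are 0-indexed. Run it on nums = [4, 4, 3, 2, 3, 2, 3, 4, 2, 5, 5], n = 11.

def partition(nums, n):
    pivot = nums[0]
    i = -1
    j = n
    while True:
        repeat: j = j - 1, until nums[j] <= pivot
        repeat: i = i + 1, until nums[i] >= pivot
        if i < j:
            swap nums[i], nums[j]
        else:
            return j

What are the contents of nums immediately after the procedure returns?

pivot=4
j stops at 8 (2), i stops at 0 (4); swap ⇒ [2, 4, 3, 2, 3, 2, 3, 4, 4, 5, 5]
j stops at 7 (4), i stops at 1 (4); swap ⇒ [2, 4, 3, 2, 3, 2, 3, 4, 4, 5, 5]
j stops at 6, i stops at 7; i≥j ⇒ return 6. nums=[2, 4, 3, 2, 3, 2, 3, 4, 4, 5, 5]

[2, 4, 3, 2, 3, 2, 3, 4, 4, 5, 5]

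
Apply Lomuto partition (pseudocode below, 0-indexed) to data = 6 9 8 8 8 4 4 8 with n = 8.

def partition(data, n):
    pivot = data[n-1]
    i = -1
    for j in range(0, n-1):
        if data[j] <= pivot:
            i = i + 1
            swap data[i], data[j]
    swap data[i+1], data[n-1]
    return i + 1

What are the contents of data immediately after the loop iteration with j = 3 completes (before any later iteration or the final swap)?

pivot=8, i=-1
j=0: 6≤8, i=0, swap(0,0) ⇒ 6 9 8 8 8 4 4 8
j=1: 9>8, skip
j=2: 8≤8, i=1, swap(1,2) ⇒ 6 8 9 8 8 4 4 8
j=3: 8≤8, i=2, swap(2,3) ⇒ 6 8 8 9 8 4 4 8
(after j=3) data = 6 8 8 9 8 4 4 8

6 8 8 9 8 4 4 8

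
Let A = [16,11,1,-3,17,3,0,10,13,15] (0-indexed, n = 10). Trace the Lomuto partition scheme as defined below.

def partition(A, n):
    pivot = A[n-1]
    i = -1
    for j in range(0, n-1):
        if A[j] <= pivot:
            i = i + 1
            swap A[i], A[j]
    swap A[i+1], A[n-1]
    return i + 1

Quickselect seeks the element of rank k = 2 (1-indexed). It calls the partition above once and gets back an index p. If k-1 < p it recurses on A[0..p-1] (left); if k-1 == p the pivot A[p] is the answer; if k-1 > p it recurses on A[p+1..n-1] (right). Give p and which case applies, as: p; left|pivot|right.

pivot=15, i=-1
j=0: 16>15, skip
j=1: 11≤15, i=0, swap(0,1) ⇒ [11,16,1,-3,17,3,0,10,13,15]
j=2: 1≤15, i=1, swap(1,2) ⇒ [11,1,16,-3,17,3,0,10,13,15]
j=3: -3≤15, i=2, swap(2,3) ⇒ [11,1,-3,16,17,3,0,10,13,15]
j=4: 17>15, skip
j=5: 3≤15, i=3, swap(3,5) ⇒ [11,1,-3,3,17,16,0,10,13,15]
j=6: 0≤15, i=4, swap(4,6) ⇒ [11,1,-3,3,0,16,17,10,13,15]
j=7: 10≤15, i=5, swap(5,7) ⇒ [11,1,-3,3,0,10,17,16,13,15]
j=8: 13≤15, i=6, swap(6,8) ⇒ [11,1,-3,3,0,10,13,16,17,15]
swap(7,9) ⇒ [11,1,-3,3,0,10,13,15,17,16]; return 7
p = 7; k-1 = 1 < 7 ⇒ left

7; left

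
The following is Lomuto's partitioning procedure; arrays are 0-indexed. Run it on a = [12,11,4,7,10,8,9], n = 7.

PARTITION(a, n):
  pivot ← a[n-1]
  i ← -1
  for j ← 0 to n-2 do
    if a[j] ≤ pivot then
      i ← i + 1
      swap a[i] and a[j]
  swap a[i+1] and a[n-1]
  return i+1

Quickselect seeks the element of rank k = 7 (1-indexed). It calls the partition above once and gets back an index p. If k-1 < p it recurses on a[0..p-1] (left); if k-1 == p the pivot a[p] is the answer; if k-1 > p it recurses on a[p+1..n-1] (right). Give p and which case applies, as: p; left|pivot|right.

pivot = a[6] = 9; i = -1
j=0: a[0]=12 > 9 → no swap
j=1: a[1]=11 > 9 → no swap
j=2: a[2]=4 ≤ 9 → i=0, swap a[0],a[2] → [4,11,12,7,10,8,9]
j=3: a[3]=7 ≤ 9 → i=1, swap a[1],a[3] → [4,7,12,11,10,8,9]
j=4: a[4]=10 > 9 → no swap
j=5: a[5]=8 ≤ 9 → i=2, swap a[2],a[5] → [4,7,8,11,10,12,9]
final swap a[3],a[6] → [4,7,8,9,10,12,11]; return 3
p = 3; k-1 = 6 > 3 ⇒ right

3; right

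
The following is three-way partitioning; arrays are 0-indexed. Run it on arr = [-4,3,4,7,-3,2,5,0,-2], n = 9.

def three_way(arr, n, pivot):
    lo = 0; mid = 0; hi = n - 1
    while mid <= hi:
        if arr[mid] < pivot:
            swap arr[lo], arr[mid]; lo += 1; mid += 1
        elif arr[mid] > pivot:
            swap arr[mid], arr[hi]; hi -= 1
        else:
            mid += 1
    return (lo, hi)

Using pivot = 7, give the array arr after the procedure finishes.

[-4,3,4,-3,2,5,0,-2,7]

lo=0 mid=0 hi=8
-4<7: swap(0,0), lo=1 mid=1 ⇒ [-4,3,4,7,-3,2,5,0,-2]
3<7: swap(1,1), lo=2 mid=2 ⇒ [-4,3,4,7,-3,2,5,0,-2]
4<7: swap(2,2), lo=3 mid=3 ⇒ [-4,3,4,7,-3,2,5,0,-2]
7=7: mid=4
-3<7: swap(3,4), lo=4 mid=5 ⇒ [-4,3,4,-3,7,2,5,0,-2]
2<7: swap(4,5), lo=5 mid=6 ⇒ [-4,3,4,-3,2,7,5,0,-2]
5<7: swap(5,6), lo=6 mid=7 ⇒ [-4,3,4,-3,2,5,7,0,-2]
0<7: swap(6,7), lo=7 mid=8 ⇒ [-4,3,4,-3,2,5,0,7,-2]
-2<7: swap(7,8), lo=8 mid=9 ⇒ [-4,3,4,-3,2,5,0,-2,7]
done. lo=8 hi=8; arr=[-4,3,4,-3,2,5,0,-2,7]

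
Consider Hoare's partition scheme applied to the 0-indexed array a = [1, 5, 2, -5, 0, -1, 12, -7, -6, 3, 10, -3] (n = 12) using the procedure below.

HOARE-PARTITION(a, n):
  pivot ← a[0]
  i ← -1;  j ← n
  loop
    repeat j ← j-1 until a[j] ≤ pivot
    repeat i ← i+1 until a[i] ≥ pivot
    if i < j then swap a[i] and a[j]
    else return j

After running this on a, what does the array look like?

pivot = a[0] = 1; i = -1, j = 12
j→11 (a[11]=-3≤1), i→0 (a[0]=1≥1); i<j, swap → [-3, 5, 2, -5, 0, -1, 12, -7, -6, 3, 10, 1]
j→8 (a[8]=-6≤1), i→1 (a[1]=5≥1); i<j, swap → [-3, -6, 2, -5, 0, -1, 12, -7, 5, 3, 10, 1]
j→7 (a[7]=-7≤1), i→2 (a[2]=2≥1); i<j, swap → [-3, -6, -7, -5, 0, -1, 12, 2, 5, 3, 10, 1]
j→5, i→6; i≥j, return j=5. a = [-3, -6, -7, -5, 0, -1, 12, 2, 5, 3, 10, 1]

[-3, -6, -7, -5, 0, -1, 12, 2, 5, 3, 10, 1]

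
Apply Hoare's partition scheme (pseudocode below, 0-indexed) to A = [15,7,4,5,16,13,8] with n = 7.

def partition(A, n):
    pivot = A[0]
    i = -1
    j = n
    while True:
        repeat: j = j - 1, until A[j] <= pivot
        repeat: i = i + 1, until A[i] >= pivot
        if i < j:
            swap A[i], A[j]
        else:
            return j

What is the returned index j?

pivot = A[0] = 15; i = -1, j = 7
j→6 (A[6]=8≤15), i→0 (A[0]=15≥15); i<j, swap → [8,7,4,5,16,13,15]
j→5 (A[5]=13≤15), i→4 (A[4]=16≥15); i<j, swap → [8,7,4,5,13,16,15]
j→4, i→5; i≥j, return j=4. A = [8,7,4,5,13,16,15]

4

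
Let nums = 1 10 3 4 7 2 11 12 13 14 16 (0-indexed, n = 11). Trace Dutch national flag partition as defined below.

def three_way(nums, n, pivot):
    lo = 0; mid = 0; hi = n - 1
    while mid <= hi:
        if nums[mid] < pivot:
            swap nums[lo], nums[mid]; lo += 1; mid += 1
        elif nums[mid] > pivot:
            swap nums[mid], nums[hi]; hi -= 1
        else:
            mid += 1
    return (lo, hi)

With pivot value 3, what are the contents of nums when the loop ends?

pivot = 3; lo=0, mid=0, hi=10
nums[mid]=1<3: swap nums[0],nums[0]; lo=1,mid=1 → 1 10 3 4 7 2 11 12 13 14 16
nums[mid]=10>3: swap nums[1],nums[10]; hi=9 → 1 16 3 4 7 2 11 12 13 14 10
nums[mid]=16>3: swap nums[1],nums[9]; hi=8 → 1 14 3 4 7 2 11 12 13 16 10
nums[mid]=14>3: swap nums[1],nums[8]; hi=7 → 1 13 3 4 7 2 11 12 14 16 10
nums[mid]=13>3: swap nums[1],nums[7]; hi=6 → 1 12 3 4 7 2 11 13 14 16 10
nums[mid]=12>3: swap nums[1],nums[6]; hi=5 → 1 11 3 4 7 2 12 13 14 16 10
nums[mid]=11>3: swap nums[1],nums[5]; hi=4 → 1 2 3 4 7 11 12 13 14 16 10
nums[mid]=2<3: swap nums[1],nums[1]; lo=2,mid=2 → 1 2 3 4 7 11 12 13 14 16 10
nums[mid]=3=3: mid=3
nums[mid]=4>3: swap nums[3],nums[4]; hi=3 → 1 2 3 7 4 11 12 13 14 16 10
nums[mid]=7>3: swap nums[3],nums[3]; hi=2 → 1 2 3 7 4 11 12 13 14 16 10
end: lo=2, hi=2; nums = 1 2 3 7 4 11 12 13 14 16 10

1 2 3 7 4 11 12 13 14 16 10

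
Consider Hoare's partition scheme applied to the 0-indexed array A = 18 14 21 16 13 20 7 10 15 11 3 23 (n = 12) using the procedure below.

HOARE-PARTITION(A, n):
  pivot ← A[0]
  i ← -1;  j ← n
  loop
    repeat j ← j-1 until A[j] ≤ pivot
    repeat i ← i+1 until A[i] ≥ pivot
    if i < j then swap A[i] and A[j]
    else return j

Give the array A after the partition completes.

pivot = A[0] = 18; i = -1, j = 12
j→10 (A[10]=3≤18), i→0 (A[0]=18≥18); i<j, swap → 3 14 21 16 13 20 7 10 15 11 18 23
j→9 (A[9]=11≤18), i→2 (A[2]=21≥18); i<j, swap → 3 14 11 16 13 20 7 10 15 21 18 23
j→8 (A[8]=15≤18), i→5 (A[5]=20≥18); i<j, swap → 3 14 11 16 13 15 7 10 20 21 18 23
j→7, i→8; i≥j, return j=7. A = 3 14 11 16 13 15 7 10 20 21 18 23

3 14 11 16 13 15 7 10 20 21 18 23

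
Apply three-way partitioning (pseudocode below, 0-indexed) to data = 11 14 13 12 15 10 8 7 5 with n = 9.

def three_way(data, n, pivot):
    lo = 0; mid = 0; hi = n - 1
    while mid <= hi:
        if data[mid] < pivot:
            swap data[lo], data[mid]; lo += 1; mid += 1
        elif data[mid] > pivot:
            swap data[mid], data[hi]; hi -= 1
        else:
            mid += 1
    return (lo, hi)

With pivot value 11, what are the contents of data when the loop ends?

lo=0 mid=0 hi=8
11=11: mid=1
14>11: swap(1,8), hi=7 ⇒ 11 5 13 12 15 10 8 7 14
5<11: swap(0,1), lo=1 mid=2 ⇒ 5 11 13 12 15 10 8 7 14
13>11: swap(2,7), hi=6 ⇒ 5 11 7 12 15 10 8 13 14
7<11: swap(1,2), lo=2 mid=3 ⇒ 5 7 11 12 15 10 8 13 14
12>11: swap(3,6), hi=5 ⇒ 5 7 11 8 15 10 12 13 14
8<11: swap(2,3), lo=3 mid=4 ⇒ 5 7 8 11 15 10 12 13 14
15>11: swap(4,5), hi=4 ⇒ 5 7 8 11 10 15 12 13 14
10<11: swap(3,4), lo=4 mid=5 ⇒ 5 7 8 10 11 15 12 13 14
done. lo=4 hi=4; data=5 7 8 10 11 15 12 13 14

5 7 8 10 11 15 12 13 14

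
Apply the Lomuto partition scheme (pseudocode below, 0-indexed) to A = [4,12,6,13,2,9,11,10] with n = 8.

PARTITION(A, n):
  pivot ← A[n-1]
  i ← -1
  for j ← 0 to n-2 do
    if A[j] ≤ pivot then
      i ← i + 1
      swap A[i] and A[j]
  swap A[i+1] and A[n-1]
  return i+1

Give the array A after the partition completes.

pivot=10, i=-1
j=0: 4≤10, i=0, swap(0,0) ⇒ [4,12,6,13,2,9,11,10]
j=1: 12>10, skip
j=2: 6≤10, i=1, swap(1,2) ⇒ [4,6,12,13,2,9,11,10]
j=3: 13>10, skip
j=4: 2≤10, i=2, swap(2,4) ⇒ [4,6,2,13,12,9,11,10]
j=5: 9≤10, i=3, swap(3,5) ⇒ [4,6,2,9,12,13,11,10]
j=6: 11>10, skip
swap(4,7) ⇒ [4,6,2,9,10,13,11,12]; return 4

[4,6,2,9,10,13,11,12]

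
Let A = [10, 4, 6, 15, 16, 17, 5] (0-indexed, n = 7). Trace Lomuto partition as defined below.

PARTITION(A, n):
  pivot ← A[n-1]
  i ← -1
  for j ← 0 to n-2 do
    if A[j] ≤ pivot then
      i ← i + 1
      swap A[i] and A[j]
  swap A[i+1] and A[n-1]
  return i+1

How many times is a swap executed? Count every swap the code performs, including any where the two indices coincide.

pivot = A[6] = 5; i = -1
j=0: A[0]=10 > 5 → no swap
j=1: A[1]=4 ≤ 5 → i=0, swap A[0],A[1] → [4, 10, 6, 15, 16, 17, 5]
j=2: A[2]=6 > 5 → no swap
j=3: A[3]=15 > 5 → no swap
j=4: A[4]=16 > 5 → no swap
j=5: A[5]=17 > 5 → no swap
final swap A[1],A[6] → [4, 5, 6, 15, 16, 17, 10]; return 1

2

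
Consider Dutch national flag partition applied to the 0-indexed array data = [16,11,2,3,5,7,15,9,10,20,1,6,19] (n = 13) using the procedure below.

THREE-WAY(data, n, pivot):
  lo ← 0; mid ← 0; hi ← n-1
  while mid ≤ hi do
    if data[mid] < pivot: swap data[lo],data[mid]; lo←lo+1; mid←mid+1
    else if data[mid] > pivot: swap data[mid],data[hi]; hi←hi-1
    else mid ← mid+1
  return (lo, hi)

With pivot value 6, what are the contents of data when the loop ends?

[1,2,3,5,6,15,9,10,20,7,11,19,16]

pivot = 6; lo=0, mid=0, hi=12
data[mid]=16>6: swap data[0],data[12]; hi=11 → [19,11,2,3,5,7,15,9,10,20,1,6,16]
data[mid]=19>6: swap data[0],data[11]; hi=10 → [6,11,2,3,5,7,15,9,10,20,1,19,16]
data[mid]=6=6: mid=1
data[mid]=11>6: swap data[1],data[10]; hi=9 → [6,1,2,3,5,7,15,9,10,20,11,19,16]
data[mid]=1<6: swap data[0],data[1]; lo=1,mid=2 → [1,6,2,3,5,7,15,9,10,20,11,19,16]
data[mid]=2<6: swap data[1],data[2]; lo=2,mid=3 → [1,2,6,3,5,7,15,9,10,20,11,19,16]
data[mid]=3<6: swap data[2],data[3]; lo=3,mid=4 → [1,2,3,6,5,7,15,9,10,20,11,19,16]
data[mid]=5<6: swap data[3],data[4]; lo=4,mid=5 → [1,2,3,5,6,7,15,9,10,20,11,19,16]
data[mid]=7>6: swap data[5],data[9]; hi=8 → [1,2,3,5,6,20,15,9,10,7,11,19,16]
data[mid]=20>6: swap data[5],data[8]; hi=7 → [1,2,3,5,6,10,15,9,20,7,11,19,16]
data[mid]=10>6: swap data[5],data[7]; hi=6 → [1,2,3,5,6,9,15,10,20,7,11,19,16]
data[mid]=9>6: swap data[5],data[6]; hi=5 → [1,2,3,5,6,15,9,10,20,7,11,19,16]
data[mid]=15>6: swap data[5],data[5]; hi=4 → [1,2,3,5,6,15,9,10,20,7,11,19,16]
end: lo=4, hi=4; data = [1,2,3,5,6,15,9,10,20,7,11,19,16]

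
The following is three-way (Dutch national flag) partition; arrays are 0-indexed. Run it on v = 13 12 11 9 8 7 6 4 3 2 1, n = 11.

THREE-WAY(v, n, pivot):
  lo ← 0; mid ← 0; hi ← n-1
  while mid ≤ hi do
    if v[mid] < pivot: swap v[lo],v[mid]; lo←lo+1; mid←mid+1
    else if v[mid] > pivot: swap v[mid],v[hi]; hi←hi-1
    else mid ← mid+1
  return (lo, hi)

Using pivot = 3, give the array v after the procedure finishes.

1 2 3 8 7 6 4 9 11 12 13

lo=0 mid=0 hi=10
13>3: swap(0,10), hi=9 ⇒ 1 12 11 9 8 7 6 4 3 2 13
1<3: swap(0,0), lo=1 mid=1 ⇒ 1 12 11 9 8 7 6 4 3 2 13
12>3: swap(1,9), hi=8 ⇒ 1 2 11 9 8 7 6 4 3 12 13
2<3: swap(1,1), lo=2 mid=2 ⇒ 1 2 11 9 8 7 6 4 3 12 13
11>3: swap(2,8), hi=7 ⇒ 1 2 3 9 8 7 6 4 11 12 13
3=3: mid=3
9>3: swap(3,7), hi=6 ⇒ 1 2 3 4 8 7 6 9 11 12 13
4>3: swap(3,6), hi=5 ⇒ 1 2 3 6 8 7 4 9 11 12 13
6>3: swap(3,5), hi=4 ⇒ 1 2 3 7 8 6 4 9 11 12 13
7>3: swap(3,4), hi=3 ⇒ 1 2 3 8 7 6 4 9 11 12 13
8>3: swap(3,3), hi=2 ⇒ 1 2 3 8 7 6 4 9 11 12 13
done. lo=2 hi=2; v=1 2 3 8 7 6 4 9 11 12 13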